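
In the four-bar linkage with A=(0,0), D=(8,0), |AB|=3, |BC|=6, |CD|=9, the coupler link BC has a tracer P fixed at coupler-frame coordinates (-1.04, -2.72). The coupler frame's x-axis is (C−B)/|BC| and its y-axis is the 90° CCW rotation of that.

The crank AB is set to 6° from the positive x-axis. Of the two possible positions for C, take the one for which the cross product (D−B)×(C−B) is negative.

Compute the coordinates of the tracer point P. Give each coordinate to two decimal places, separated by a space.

0.87 2.32

A=(0,0), D=(8.00,0)
B = A + 3.00·(cos6°, sin6°) = (2.9836, 0.3136)
|BD| = 5.0262
circle(B,6.00) ∩ circle(D,9.00): a=-1.9634, h=5.6697
  candidates: C₊=(1.3777,6.0947) cross=28.497; C₋=(0.6703,-5.2225) cross=-28.497
  mode - wants cross < 0 → take C=(0.6703,-5.2225) (cross=-28.497)
ex = (C−B)/|BC| = (-0.3856,-0.9227); ey = (0.9227,-0.3856)
P = B + -1.04·ex + -2.72·ey = (0.8748,2.3219)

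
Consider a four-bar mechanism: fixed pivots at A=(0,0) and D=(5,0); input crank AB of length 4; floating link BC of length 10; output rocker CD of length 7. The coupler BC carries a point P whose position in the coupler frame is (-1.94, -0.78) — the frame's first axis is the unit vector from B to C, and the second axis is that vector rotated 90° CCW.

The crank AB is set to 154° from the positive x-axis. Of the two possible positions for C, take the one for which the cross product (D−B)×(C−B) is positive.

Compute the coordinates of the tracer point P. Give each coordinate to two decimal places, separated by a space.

-4.84 0.07

A=(0,0), D=(5.00,0)
B = A + 4.00·(cos154°, sin154°) = (-3.5952, 1.7535)
|BD| = 8.7722
circle(B,10.00) ∩ circle(D,7.00): a=7.2930, h=6.8419
  candidates: C₊=(4.9183,6.9995) cross=60.019; C₋=(2.1830,-6.4082) cross=-60.019
  mode + wants cross > 0 → take C=(4.9183,6.9995) (cross=60.019)
ex = (C−B)/|BC| = (0.8513,0.5246); ey = (-0.5246,0.8513)
P = B + -1.94·ex + -0.78·ey = (-4.8376,0.0717)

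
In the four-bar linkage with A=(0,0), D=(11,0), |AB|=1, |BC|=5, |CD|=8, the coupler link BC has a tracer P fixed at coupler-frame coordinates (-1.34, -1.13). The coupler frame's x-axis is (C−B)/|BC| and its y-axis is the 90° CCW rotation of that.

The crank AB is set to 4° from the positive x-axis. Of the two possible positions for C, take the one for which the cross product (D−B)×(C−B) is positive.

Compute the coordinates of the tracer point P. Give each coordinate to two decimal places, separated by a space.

1.06 -1.68

A=(0,0), D=(11.00,0)
B = A + 1.00·(cos4°, sin4°) = (0.9976, 0.0698)
|BD| = 10.0027
circle(B,5.00) ∩ circle(D,8.00): a=3.0519, h=3.9606
  candidates: C₊=(4.0770,4.0090) cross=39.616; C₋=(4.0217,-3.9120) cross=-39.616
  mode + wants cross > 0 → take C=(4.0770,4.0090) (cross=39.616)
ex = (C−B)/|BC| = (0.6159,0.7878); ey = (-0.7878,0.6159)
P = B + -1.34·ex + -1.13·ey = (1.0625,-1.6819)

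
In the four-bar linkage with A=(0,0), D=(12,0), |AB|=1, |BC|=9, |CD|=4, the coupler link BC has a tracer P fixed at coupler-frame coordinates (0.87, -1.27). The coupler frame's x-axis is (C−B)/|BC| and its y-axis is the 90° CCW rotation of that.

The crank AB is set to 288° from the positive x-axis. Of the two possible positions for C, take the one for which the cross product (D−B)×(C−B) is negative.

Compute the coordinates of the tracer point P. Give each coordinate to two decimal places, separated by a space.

0.90 -2.37

A=(0,0), D=(12.00,0)
B = A + 1.00·(cos288°, sin288°) = (0.3090, -0.9511)
|BD| = 11.7296
circle(B,9.00) ∩ circle(D,4.00): a=8.6356, h=2.5351
  candidates: C₊=(8.7106,2.2759) cross=29.736; C₋=(9.1217,-2.7777) cross=-29.736
  mode - wants cross < 0 → take C=(9.1217,-2.7777) (cross=-29.736)
ex = (C−B)/|BC| = (0.9792,-0.2030); ey = (0.2030,0.9792)
P = B + 0.87·ex + -1.27·ey = (0.9032,-2.3712)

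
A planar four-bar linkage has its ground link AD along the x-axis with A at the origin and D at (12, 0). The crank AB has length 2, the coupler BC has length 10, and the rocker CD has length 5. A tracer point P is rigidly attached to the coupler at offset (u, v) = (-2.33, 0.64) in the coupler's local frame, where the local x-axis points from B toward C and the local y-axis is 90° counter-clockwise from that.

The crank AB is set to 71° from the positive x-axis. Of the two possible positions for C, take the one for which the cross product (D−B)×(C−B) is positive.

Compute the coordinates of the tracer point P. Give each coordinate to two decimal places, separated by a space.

A=(0,0), D=(12.00,0)
B = A + 2.00·(cos71°, sin71°) = (0.6511, 1.8910)
|BD| = 11.5053
circle(B,10.00) ∩ circle(D,5.00): a=9.0120, h=4.3340
  candidates: C₊=(10.2529,4.6848) cross=49.864; C₋=(8.8283,-3.8652) cross=-49.864
  mode + wants cross > 0 → take C=(10.2529,4.6848) (cross=49.864)
ex = (C−B)/|BC| = (0.9602,0.2794); ey = (-0.2794,0.9602)
P = B + -2.33·ex + 0.64·ey = (-1.7649,1.8546)

-1.76 1.85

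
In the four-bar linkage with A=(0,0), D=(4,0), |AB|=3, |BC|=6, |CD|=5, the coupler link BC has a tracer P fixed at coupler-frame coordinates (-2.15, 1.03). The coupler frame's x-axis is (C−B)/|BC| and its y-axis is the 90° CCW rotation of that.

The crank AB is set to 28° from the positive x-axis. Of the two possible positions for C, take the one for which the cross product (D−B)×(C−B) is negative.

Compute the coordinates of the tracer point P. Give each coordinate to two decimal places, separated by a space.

3.93 3.42

A=(0,0), D=(4.00,0)
B = A + 3.00·(cos28°, sin28°) = (2.6488, 1.4084)
|BD| = 1.9517
circle(B,6.00) ∩ circle(D,5.00): a=3.7939, h=4.6483
  candidates: C₊=(8.6296,1.8886) cross=9.072; C₋=(1.9210,-4.5473) cross=-9.072
  mode - wants cross < 0 → take C=(1.9210,-4.5473) (cross=-9.072)
ex = (C−B)/|BC| = (-0.1213,-0.9926); ey = (0.9926,-0.1213)
P = B + -2.15·ex + 1.03·ey = (3.9321,3.4176)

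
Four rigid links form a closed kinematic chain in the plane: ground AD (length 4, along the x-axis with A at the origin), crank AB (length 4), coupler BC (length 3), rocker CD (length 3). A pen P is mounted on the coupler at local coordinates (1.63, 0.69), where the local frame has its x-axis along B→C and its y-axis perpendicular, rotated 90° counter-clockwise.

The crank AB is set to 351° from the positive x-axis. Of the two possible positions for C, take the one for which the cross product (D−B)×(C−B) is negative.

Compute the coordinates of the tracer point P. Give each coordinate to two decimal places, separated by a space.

A=(0,0), D=(4.00,0)
B = A + 4.00·(cos351°, sin351°) = (3.9508, -0.6257)
|BD| = 0.6277
circle(B,3.00) ∩ circle(D,3.00): a=0.3138, h=2.9835
  candidates: C₊=(1.0010,-0.0788) cross=1.873; C₋=(6.9497,-0.5470) cross=-1.873
  mode - wants cross < 0 → take C=(6.9497,-0.5470) (cross=-1.873)
ex = (C−B)/|BC| = (0.9997,0.0263); ey = (-0.0263,0.9997)
P = B + 1.63·ex + 0.69·ey = (5.5621,0.1068)

5.56 0.11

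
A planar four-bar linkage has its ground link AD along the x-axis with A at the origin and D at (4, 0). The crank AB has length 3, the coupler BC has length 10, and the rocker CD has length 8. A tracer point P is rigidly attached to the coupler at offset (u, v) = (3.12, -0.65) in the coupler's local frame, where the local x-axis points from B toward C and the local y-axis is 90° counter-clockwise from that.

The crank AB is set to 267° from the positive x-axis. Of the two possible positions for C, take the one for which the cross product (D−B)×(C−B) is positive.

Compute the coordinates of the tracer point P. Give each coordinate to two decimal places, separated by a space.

0.58 0.10

A=(0,0), D=(4.00,0)
B = A + 3.00·(cos267°, sin267°) = (-0.1570, -2.9959)
|BD| = 5.1241
circle(B,10.00) ∩ circle(D,8.00): a=6.0749, h=7.9433
  candidates: C₊=(0.1271,7.0001) cross=40.702; C₋=(9.4156,-5.8883) cross=-40.702
  mode + wants cross > 0 → take C=(0.1271,7.0001) (cross=40.702)
ex = (C−B)/|BC| = (0.0284,0.9996); ey = (-0.9996,0.0284)
P = B + 3.12·ex + -0.65·ey = (0.5814,0.1044)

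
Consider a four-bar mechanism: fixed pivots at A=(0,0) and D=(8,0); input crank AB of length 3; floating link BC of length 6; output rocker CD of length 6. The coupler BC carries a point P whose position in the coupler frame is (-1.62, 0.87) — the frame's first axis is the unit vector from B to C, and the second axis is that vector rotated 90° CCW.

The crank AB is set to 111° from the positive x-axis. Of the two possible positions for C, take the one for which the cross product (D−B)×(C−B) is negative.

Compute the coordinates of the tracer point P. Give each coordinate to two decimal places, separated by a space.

-1.30 4.63

A=(0,0), D=(8.00,0)
B = A + 3.00·(cos111°, sin111°) = (-1.0751, 2.8007)
|BD| = 9.4975
circle(B,6.00) ∩ circle(D,6.00): a=4.7487, h=3.6674
  candidates: C₊=(4.5439,4.9047) cross=34.831; C₋=(2.3810,-2.1039) cross=-34.831
  mode - wants cross < 0 → take C=(2.3810,-2.1039) (cross=-34.831)
ex = (C−B)/|BC| = (0.5760,-0.8174); ey = (0.8174,0.5760)
P = B + -1.62·ex + 0.87·ey = (-1.2971,4.6261)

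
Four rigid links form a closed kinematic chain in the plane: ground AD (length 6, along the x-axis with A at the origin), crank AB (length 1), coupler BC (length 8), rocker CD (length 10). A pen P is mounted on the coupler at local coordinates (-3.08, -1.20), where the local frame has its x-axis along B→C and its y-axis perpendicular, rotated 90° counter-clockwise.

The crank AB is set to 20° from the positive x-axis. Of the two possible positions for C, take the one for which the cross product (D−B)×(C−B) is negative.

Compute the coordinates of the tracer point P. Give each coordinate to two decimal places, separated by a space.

0.36 3.60

A=(0,0), D=(6.00,0)
B = A + 1.00·(cos20°, sin20°) = (0.9397, 0.3420)
|BD| = 5.0719
circle(B,8.00) ∩ circle(D,10.00): a=-1.0131, h=7.9356
  candidates: C₊=(0.4641,8.3279) cross=40.248; C₋=(-0.6062,-7.5072) cross=-40.248
  mode - wants cross < 0 → take C=(-0.6062,-7.5072) (cross=-40.248)
ex = (C−B)/|BC| = (-0.1932,-0.9812); ey = (0.9812,-0.1932)
P = B + -3.08·ex + -1.20·ey = (0.3575,3.5959)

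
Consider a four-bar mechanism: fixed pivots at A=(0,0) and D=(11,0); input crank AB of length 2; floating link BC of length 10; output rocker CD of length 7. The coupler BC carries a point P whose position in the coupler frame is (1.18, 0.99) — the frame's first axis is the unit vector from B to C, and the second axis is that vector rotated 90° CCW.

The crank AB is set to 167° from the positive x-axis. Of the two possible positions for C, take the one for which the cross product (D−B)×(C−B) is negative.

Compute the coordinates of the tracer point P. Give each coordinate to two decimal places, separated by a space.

-0.42 0.60

A=(0,0), D=(11.00,0)
B = A + 2.00·(cos167°, sin167°) = (-1.9487, 0.4499)
|BD| = 12.9566
circle(B,10.00) ∩ circle(D,7.00): a=8.4464, h=5.3534
  candidates: C₊=(6.6784,5.5067) cross=69.361; C₋=(6.3067,-5.1935) cross=-69.361
  mode - wants cross < 0 → take C=(6.3067,-5.1935) (cross=-69.361)
ex = (C−B)/|BC| = (0.8255,-0.5643); ey = (0.5643,0.8255)
P = B + 1.18·ex + 0.99·ey = (-0.4159,0.6013)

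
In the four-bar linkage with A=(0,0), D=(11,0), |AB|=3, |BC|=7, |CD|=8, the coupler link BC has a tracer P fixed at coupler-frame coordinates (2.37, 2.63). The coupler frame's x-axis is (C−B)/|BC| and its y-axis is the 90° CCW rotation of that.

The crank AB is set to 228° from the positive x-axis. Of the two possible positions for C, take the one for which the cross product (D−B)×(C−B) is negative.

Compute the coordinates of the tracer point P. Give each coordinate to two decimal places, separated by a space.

1.14 -0.61

A=(0,0), D=(11.00,0)
B = A + 3.00·(cos228°, sin228°) = (-2.0074, -2.2294)
|BD| = 13.1971
circle(B,7.00) ∩ circle(D,8.00): a=6.0302, h=3.5548
  candidates: C₊=(3.3356,2.2930) cross=46.913; C₋=(4.5367,-4.7144) cross=-46.913
  mode - wants cross < 0 → take C=(4.5367,-4.7144) (cross=-46.913)
ex = (C−B)/|BC| = (0.9349,-0.3550); ey = (0.3550,0.9349)
P = B + 2.37·ex + 2.63·ey = (1.1419,-0.6121)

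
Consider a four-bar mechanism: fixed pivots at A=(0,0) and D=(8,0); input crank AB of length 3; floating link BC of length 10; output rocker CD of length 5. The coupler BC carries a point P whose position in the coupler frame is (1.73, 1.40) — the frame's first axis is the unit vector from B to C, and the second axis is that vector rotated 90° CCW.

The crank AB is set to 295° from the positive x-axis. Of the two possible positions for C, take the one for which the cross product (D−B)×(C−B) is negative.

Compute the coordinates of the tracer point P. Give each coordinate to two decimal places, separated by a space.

A=(0,0), D=(8.00,0)
B = A + 3.00·(cos295°, sin295°) = (1.2679, -2.7189)
|BD| = 7.2605
circle(B,10.00) ∩ circle(D,5.00): a=8.7952, h=4.7586
  candidates: C₊=(7.6410,4.9871) cross=34.550; C₋=(11.2051,-3.8376) cross=-34.550
  mode - wants cross < 0 → take C=(11.2051,-3.8376) (cross=-34.550)
ex = (C−B)/|BC| = (0.9937,-0.1119); ey = (0.1119,0.9937)
P = B + 1.73·ex + 1.40·ey = (3.1436,-1.5212)

3.14 -1.52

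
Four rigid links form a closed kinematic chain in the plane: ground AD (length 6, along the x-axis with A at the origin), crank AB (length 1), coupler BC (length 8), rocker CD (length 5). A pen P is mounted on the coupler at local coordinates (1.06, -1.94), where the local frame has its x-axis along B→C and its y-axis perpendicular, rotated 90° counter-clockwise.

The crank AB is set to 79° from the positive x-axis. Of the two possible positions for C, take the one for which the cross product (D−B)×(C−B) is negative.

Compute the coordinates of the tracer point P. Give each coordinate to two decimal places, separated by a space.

A=(0,0), D=(6.00,0)
B = A + 1.00·(cos79°, sin79°) = (0.1908, 0.9816)
|BD| = 5.8915
circle(B,8.00) ∩ circle(D,5.00): a=6.2556, h=4.9867
  candidates: C₊=(7.1898,4.8564) cross=29.380; C₋=(5.5281,-4.9777) cross=-29.380
  mode - wants cross < 0 → take C=(5.5281,-4.9777) (cross=-29.380)
ex = (C−B)/|BC| = (0.6672,-0.7449); ey = (0.7449,0.6672)
P = B + 1.06·ex + -1.94·ey = (-0.5471,-1.1023)

-0.55 -1.10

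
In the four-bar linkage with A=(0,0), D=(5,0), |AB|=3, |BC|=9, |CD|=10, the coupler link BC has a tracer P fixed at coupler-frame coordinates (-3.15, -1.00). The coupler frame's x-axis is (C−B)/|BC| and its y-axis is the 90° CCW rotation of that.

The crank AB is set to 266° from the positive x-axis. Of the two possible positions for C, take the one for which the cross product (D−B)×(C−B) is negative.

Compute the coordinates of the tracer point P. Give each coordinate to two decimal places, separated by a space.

A=(0,0), D=(5.00,0)
B = A + 3.00·(cos266°, sin266°) = (-0.2093, -2.9927)
|BD| = 6.0077
circle(B,9.00) ∩ circle(D,10.00): a=1.4226, h=8.8869
  candidates: C₊=(-3.4027,5.4217) cross=53.390; C₋=(5.4511,-9.9898) cross=-53.390
  mode - wants cross < 0 → take C=(5.4511,-9.9898) (cross=-53.390)
ex = (C−B)/|BC| = (0.6289,-0.7775); ey = (0.7775,0.6289)
P = B + -3.15·ex + -1.00·ey = (-2.9679,-1.1726)

-2.97 -1.17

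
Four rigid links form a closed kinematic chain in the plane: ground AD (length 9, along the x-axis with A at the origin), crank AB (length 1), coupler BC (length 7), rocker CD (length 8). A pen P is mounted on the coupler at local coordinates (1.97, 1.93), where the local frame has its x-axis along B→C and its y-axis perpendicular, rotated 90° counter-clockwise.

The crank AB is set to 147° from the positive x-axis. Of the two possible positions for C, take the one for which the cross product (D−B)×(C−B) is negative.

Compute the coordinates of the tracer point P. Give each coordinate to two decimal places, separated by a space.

A=(0,0), D=(9.00,0)
B = A + 1.00·(cos147°, sin147°) = (-0.8387, 0.5446)
|BD| = 9.8537
circle(B,7.00) ∩ circle(D,8.00): a=4.1657, h=5.6255
  candidates: C₊=(3.6316,5.9313) cross=55.433; C₋=(3.0098,-5.3025) cross=-55.433
  mode - wants cross < 0 → take C=(3.0098,-5.3025) (cross=-55.433)
ex = (C−B)/|BC| = (0.5498,-0.8353); ey = (0.8353,0.5498)
P = B + 1.97·ex + 1.93·ey = (1.8565,-0.0399)

1.86 -0.04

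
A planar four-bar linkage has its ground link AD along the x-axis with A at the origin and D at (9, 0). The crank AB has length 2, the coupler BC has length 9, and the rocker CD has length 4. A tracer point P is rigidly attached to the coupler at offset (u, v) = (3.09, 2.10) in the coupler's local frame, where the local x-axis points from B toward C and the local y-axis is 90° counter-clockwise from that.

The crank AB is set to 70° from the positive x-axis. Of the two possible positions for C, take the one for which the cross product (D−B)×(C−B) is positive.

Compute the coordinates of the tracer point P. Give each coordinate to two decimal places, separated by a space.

3.20 4.64

A=(0,0), D=(9.00,0)
B = A + 2.00·(cos70°, sin70°) = (0.6840, 1.8794)
|BD| = 8.5257
circle(B,9.00) ∩ circle(D,4.00): a=8.0749, h=3.9745
  candidates: C₊=(9.4364,3.9761) cross=33.885; C₋=(7.6841,-3.7774) cross=-33.885
  mode + wants cross > 0 → take C=(9.4364,3.9761) (cross=33.885)
ex = (C−B)/|BC| = (0.9725,0.2330); ey = (-0.2330,0.9725)
P = B + 3.09·ex + 2.10·ey = (3.1998,4.6415)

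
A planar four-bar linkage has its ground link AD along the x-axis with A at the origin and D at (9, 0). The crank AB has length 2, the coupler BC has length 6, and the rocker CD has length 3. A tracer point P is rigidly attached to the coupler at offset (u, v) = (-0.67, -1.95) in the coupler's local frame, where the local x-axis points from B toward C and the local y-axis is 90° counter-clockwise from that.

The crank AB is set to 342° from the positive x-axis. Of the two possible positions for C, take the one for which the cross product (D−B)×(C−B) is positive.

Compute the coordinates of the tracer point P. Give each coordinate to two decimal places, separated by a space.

A=(0,0), D=(9.00,0)
B = A + 2.00·(cos342°, sin342°) = (1.9021, -0.6180)
|BD| = 7.1247
circle(B,6.00) ∩ circle(D,3.00): a=5.4572, h=2.4938
  candidates: C₊=(7.1224,2.3398) cross=17.768; C₋=(7.5550,-2.6291) cross=-17.768
  mode + wants cross > 0 → take C=(7.1224,2.3398) (cross=17.768)
ex = (C−B)/|BC| = (0.8700,0.4930); ey = (-0.4930,0.8700)
P = B + -0.67·ex + -1.95·ey = (2.2805,-2.6449)

2.28 -2.64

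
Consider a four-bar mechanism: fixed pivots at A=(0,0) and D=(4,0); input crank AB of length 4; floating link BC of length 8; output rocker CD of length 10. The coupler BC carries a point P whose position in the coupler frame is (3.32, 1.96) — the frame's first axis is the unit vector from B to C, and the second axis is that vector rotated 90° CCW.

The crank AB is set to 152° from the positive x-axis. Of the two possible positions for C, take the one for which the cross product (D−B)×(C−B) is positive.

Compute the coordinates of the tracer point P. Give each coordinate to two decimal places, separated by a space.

-3.89 5.72

A=(0,0), D=(4.00,0)
B = A + 4.00·(cos152°, sin152°) = (-3.5318, 1.8779)
|BD| = 7.7624
circle(B,8.00) ∩ circle(D,10.00): a=1.5623, h=7.8460
  candidates: C₊=(-0.1178,9.1128) cross=60.903; C₋=(-3.9140,-6.1130) cross=-60.903
  mode + wants cross > 0 → take C=(-0.1178,9.1128) (cross=60.903)
ex = (C−B)/|BC| = (0.4268,0.9044); ey = (-0.9044,0.4268)
P = B + 3.32·ex + 1.96·ey = (-3.8875,5.7168)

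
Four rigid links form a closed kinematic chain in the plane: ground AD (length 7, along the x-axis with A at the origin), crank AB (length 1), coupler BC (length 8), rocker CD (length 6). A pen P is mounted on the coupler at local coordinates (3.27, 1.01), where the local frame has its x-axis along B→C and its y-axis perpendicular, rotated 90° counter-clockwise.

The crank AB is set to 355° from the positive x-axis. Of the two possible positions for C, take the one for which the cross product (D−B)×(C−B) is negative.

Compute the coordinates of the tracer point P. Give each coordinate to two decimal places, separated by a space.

3.95 -1.81

A=(0,0), D=(7.00,0)
B = A + 1.00·(cos355°, sin355°) = (0.9962, -0.0872)
|BD| = 6.0044
circle(B,8.00) ∩ circle(D,6.00): a=5.3338, h=5.9624
  candidates: C₊=(6.2429,5.9520) cross=35.801; C₋=(6.4160,-5.9715) cross=-35.801
  mode - wants cross < 0 → take C=(6.4160,-5.9715) (cross=-35.801)
ex = (C−B)/|BC| = (0.6775,-0.7355); ey = (0.7355,0.6775)
P = B + 3.27·ex + 1.01·ey = (3.9544,-1.8081)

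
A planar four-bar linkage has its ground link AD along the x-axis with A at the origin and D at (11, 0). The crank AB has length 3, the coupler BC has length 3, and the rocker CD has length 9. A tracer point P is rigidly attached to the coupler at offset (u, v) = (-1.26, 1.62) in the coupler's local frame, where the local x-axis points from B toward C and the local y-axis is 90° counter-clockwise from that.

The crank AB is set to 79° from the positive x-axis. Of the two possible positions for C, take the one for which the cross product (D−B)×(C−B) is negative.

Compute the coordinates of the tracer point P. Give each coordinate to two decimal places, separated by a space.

1.39 4.83

A=(0,0), D=(11.00,0)
B = A + 3.00·(cos79°, sin79°) = (0.5724, 2.9449)
|BD| = 10.8354
circle(B,3.00) ∩ circle(D,9.00): a=2.0953, h=2.1470
  candidates: C₊=(3.1724,4.4416) cross=23.264; C₋=(2.0053,0.3092) cross=-23.264
  mode - wants cross < 0 → take C=(2.0053,0.3092) (cross=-23.264)
ex = (C−B)/|BC| = (0.4776,-0.8786); ey = (0.8786,0.4776)
P = B + -1.26·ex + 1.62·ey = (1.3939,4.8256)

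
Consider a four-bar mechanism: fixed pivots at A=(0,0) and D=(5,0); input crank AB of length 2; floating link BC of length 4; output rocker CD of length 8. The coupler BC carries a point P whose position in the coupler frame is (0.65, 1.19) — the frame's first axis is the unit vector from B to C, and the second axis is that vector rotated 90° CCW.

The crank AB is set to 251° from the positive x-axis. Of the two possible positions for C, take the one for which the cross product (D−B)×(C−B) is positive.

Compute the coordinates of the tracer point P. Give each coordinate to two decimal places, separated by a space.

-2.00 -2.01

A=(0,0), D=(5.00,0)
B = A + 2.00·(cos251°, sin251°) = (-0.6511, -1.8910)
|BD| = 5.9591
circle(B,4.00) ∩ circle(D,8.00): a=-1.0479, h=3.8603
  candidates: C₊=(-2.8698,1.4372) cross=23.004; C₋=(-0.4198,-5.8843) cross=-23.004
  mode + wants cross > 0 → take C=(-2.8698,1.4372) (cross=23.004)
ex = (C−B)/|BC| = (-0.5547,0.8321); ey = (-0.8321,-0.5547)
P = B + 0.65·ex + 1.19·ey = (-2.0018,-2.0103)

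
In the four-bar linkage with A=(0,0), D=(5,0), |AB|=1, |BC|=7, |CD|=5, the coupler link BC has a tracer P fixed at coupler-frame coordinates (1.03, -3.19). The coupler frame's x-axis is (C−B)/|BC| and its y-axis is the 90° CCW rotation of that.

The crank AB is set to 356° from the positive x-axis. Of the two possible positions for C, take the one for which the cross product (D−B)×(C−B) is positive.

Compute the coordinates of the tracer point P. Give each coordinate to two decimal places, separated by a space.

3.99 -1.58

A=(0,0), D=(5.00,0)
B = A + 1.00·(cos356°, sin356°) = (0.9976, -0.0698)
|BD| = 4.0030
circle(B,7.00) ∩ circle(D,5.00): a=4.9992, h=4.8998
  candidates: C₊=(5.9107,4.9164) cross=19.614; C₋=(6.0814,-4.8817) cross=-19.614
  mode + wants cross > 0 → take C=(5.9107,4.9164) (cross=19.614)
ex = (C−B)/|BC| = (0.7019,0.7123); ey = (-0.7123,0.7019)
P = B + 1.03·ex + -3.19·ey = (3.9927,-1.5751)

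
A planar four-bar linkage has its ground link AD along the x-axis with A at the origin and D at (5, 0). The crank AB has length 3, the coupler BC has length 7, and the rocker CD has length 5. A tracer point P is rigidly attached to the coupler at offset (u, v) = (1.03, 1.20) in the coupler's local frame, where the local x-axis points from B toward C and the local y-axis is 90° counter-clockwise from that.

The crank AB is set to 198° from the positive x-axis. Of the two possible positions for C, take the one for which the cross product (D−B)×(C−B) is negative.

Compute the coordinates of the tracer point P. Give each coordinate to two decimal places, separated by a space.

A=(0,0), D=(5.00,0)
B = A + 3.00·(cos198°, sin198°) = (-2.8532, -0.9271)
|BD| = 7.9077
circle(B,7.00) ∩ circle(D,5.00): a=5.4714, h=4.3663
  candidates: C₊=(2.0686,4.0505) cross=34.527; C₋=(3.0923,-4.6218) cross=-34.527
  mode - wants cross < 0 → take C=(3.0923,-4.6218) (cross=-34.527)
ex = (C−B)/|BC| = (0.8494,-0.5278); ey = (0.5278,0.8494)
P = B + 1.03·ex + 1.20·ey = (-1.3449,-0.4515)

-1.34 -0.45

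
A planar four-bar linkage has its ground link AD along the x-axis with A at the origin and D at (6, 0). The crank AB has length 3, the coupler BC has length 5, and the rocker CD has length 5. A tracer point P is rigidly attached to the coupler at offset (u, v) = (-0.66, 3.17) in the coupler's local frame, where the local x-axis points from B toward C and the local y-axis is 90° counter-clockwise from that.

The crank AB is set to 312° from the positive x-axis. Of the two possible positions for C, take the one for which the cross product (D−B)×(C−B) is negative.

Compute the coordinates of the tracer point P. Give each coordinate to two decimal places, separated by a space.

3.21 0.78

A=(0,0), D=(6.00,0)
B = A + 3.00·(cos312°, sin312°) = (2.0074, -2.2294)
|BD| = 4.5729
circle(B,5.00) ∩ circle(D,5.00): a=2.2864, h=4.4466
  candidates: C₊=(1.8358,2.7676) cross=20.334; C₋=(6.1716,-4.9971) cross=-20.334
  mode - wants cross < 0 → take C=(6.1716,-4.9971) (cross=-20.334)
ex = (C−B)/|BC| = (0.8328,-0.5535); ey = (0.5535,0.8328)
P = B + -0.66·ex + 3.17·ey = (3.2124,0.7760)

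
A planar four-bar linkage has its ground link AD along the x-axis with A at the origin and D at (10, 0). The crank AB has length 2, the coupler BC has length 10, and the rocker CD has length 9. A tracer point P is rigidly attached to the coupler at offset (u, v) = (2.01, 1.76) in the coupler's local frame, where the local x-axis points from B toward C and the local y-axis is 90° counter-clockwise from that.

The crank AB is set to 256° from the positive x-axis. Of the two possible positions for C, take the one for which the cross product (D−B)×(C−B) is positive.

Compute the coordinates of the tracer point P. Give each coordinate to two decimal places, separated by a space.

A=(0,0), D=(10.00,0)
B = A + 2.00·(cos256°, sin256°) = (-0.4838, -1.9406)
|BD| = 10.6619
circle(B,10.00) ∩ circle(D,9.00): a=6.2220, h=7.8286
  candidates: C₊=(4.2093,6.8897) cross=83.468; C₋=(7.0591,-8.5059) cross=-83.468
  mode + wants cross > 0 → take C=(4.2093,6.8897) (cross=83.468)
ex = (C−B)/|BC| = (0.4693,0.8830); ey = (-0.8830,0.4693)
P = B + 2.01·ex + 1.76·ey = (-1.0946,0.6603)

-1.09 0.66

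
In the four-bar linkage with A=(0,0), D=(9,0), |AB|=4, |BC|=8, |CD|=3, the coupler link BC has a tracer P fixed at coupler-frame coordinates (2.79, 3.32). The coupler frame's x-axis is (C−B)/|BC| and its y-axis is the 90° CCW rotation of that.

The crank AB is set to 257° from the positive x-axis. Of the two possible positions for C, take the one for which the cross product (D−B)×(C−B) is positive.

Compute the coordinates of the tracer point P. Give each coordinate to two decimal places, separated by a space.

A=(0,0), D=(9.00,0)
B = A + 4.00·(cos257°, sin257°) = (-0.8998, -3.8975)
|BD| = 10.6394
circle(B,8.00) ∩ circle(D,3.00): a=7.9044, h=1.2329
  candidates: C₊=(6.0035,0.1453) cross=13.117; C₋=(6.9068,-2.1491) cross=-13.117
  mode + wants cross > 0 → take C=(6.0035,0.1453) (cross=13.117)
ex = (C−B)/|BC| = (0.8629,0.5053); ey = (-0.5053,0.8629)
P = B + 2.79·ex + 3.32·ey = (-0.1700,0.3773)

-0.17 0.38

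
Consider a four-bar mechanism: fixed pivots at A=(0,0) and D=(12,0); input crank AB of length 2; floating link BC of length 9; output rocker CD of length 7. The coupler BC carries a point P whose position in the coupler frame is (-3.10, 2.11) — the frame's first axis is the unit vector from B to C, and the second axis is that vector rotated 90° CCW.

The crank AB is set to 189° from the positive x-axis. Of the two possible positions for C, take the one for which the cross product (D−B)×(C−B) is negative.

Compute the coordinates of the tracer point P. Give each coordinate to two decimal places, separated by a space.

A=(0,0), D=(12.00,0)
B = A + 2.00·(cos189°, sin189°) = (-1.9754, -0.3129)
|BD| = 13.9789
circle(B,9.00) ∩ circle(D,7.00): a=8.1340, h=3.8520
  candidates: C₊=(6.0704,3.7202) cross=53.846; C₋=(6.2428,-3.9818) cross=-53.846
  mode - wants cross < 0 → take C=(6.2428,-3.9818) (cross=-53.846)
ex = (C−B)/|BC| = (0.9131,-0.4077); ey = (0.4077,0.9131)
P = B + -3.10·ex + 2.11·ey = (-3.9459,2.8776)

-3.95 2.88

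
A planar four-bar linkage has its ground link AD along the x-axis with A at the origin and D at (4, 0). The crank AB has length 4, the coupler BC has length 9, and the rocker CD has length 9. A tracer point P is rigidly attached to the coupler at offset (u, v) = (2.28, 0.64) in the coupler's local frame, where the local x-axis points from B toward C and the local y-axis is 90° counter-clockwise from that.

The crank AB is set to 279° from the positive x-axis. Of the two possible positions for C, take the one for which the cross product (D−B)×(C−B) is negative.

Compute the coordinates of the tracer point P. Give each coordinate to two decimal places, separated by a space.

A=(0,0), D=(4.00,0)
B = A + 4.00·(cos279°, sin279°) = (0.6257, -3.9508)
|BD| = 5.1956
circle(B,9.00) ∩ circle(D,9.00): a=2.5978, h=8.6169
  candidates: C₊=(-4.2395,3.6209) cross=44.770; C₋=(8.8652,-7.5716) cross=-44.770
  mode - wants cross < 0 → take C=(8.8652,-7.5716) (cross=-44.770)
ex = (C−B)/|BC| = (0.9155,-0.4023); ey = (0.4023,0.9155)
P = B + 2.28·ex + 0.64·ey = (2.9706,-4.2821)

2.97 -4.28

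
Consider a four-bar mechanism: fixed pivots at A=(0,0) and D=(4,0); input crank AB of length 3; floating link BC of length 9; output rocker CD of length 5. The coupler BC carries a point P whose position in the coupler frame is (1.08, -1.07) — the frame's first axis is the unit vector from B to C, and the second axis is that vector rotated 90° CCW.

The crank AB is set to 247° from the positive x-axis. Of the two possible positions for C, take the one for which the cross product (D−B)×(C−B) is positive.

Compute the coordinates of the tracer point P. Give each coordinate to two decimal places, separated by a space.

0.30 -2.38

A=(0,0), D=(4.00,0)
B = A + 3.00·(cos247°, sin247°) = (-1.1722, -2.7615)
|BD| = 5.8632
circle(B,9.00) ∩ circle(D,5.00): a=7.7071, h=4.6476
  candidates: C₊=(3.4376,4.9683) cross=27.250; C₋=(7.8155,-3.2314) cross=-27.250
  mode + wants cross > 0 → take C=(3.4376,4.9683) (cross=27.250)
ex = (C−B)/|BC| = (0.5122,0.8589); ey = (-0.8589,0.5122)
P = B + 1.08·ex + -1.07·ey = (0.3000,-2.3820)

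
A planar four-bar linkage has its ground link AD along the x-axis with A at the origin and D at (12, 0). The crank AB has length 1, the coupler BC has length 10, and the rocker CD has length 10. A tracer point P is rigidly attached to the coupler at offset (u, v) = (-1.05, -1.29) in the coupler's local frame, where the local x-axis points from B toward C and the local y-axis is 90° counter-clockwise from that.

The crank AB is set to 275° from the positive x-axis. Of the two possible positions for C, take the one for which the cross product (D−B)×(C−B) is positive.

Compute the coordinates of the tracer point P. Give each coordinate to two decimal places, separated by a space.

A=(0,0), D=(12.00,0)
B = A + 1.00·(cos275°, sin275°) = (0.0872, -0.9962)
|BD| = 11.9544
circle(B,10.00) ∩ circle(D,10.00): a=5.9772, h=8.0170
  candidates: C₊=(5.3755,7.4911) cross=95.839; C₋=(6.7117,-8.4873) cross=-95.839
  mode + wants cross > 0 → take C=(5.3755,7.4911) (cross=95.839)
ex = (C−B)/|BC| = (0.5288,0.8487); ey = (-0.8487,0.5288)
P = B + -1.05·ex + -1.29·ey = (0.6267,-2.5696)

0.63 -2.57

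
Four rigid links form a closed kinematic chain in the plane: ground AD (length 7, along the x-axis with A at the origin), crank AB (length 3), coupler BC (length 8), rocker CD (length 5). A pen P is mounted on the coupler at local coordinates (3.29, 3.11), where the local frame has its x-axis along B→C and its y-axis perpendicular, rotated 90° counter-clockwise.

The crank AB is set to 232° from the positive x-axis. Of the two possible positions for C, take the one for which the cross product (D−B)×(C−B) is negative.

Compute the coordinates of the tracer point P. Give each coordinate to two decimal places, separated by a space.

A=(0,0), D=(7.00,0)
B = A + 3.00·(cos232°, sin232°) = (-1.8470, -2.3640)
|BD| = 9.1574
circle(B,8.00) ∩ circle(D,5.00): a=6.7081, h=4.3590
  candidates: C₊=(3.5084,3.5790) cross=39.917; C₋=(5.7591,-4.8436) cross=-39.917
  mode - wants cross < 0 → take C=(5.7591,-4.8436) (cross=-39.917)
ex = (C−B)/|BC| = (0.9508,-0.3099); ey = (0.3099,0.9508)
P = B + 3.29·ex + 3.11·ey = (2.2449,-0.4269)

2.24 -0.43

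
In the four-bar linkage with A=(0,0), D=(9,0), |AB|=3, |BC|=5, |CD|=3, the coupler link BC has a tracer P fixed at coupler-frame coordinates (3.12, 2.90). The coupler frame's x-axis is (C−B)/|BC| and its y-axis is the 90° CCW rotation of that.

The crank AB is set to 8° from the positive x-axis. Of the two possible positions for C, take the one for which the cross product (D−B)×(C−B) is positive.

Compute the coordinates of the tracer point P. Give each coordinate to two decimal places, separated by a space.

A=(0,0), D=(9.00,0)
B = A + 3.00·(cos8°, sin8°) = (2.9708, 0.4175)
|BD| = 6.0436
circle(B,5.00) ∩ circle(D,3.00): a=4.3455, h=2.4731
  candidates: C₊=(7.4768,2.5845) cross=14.947; C₋=(7.1351,-2.3499) cross=-14.947
  mode + wants cross > 0 → take C=(7.4768,2.5845) (cross=14.947)
ex = (C−B)/|BC| = (0.9012,0.4334); ey = (-0.4334,0.9012)
P = B + 3.12·ex + 2.90·ey = (4.5257,4.3832)

4.53 4.38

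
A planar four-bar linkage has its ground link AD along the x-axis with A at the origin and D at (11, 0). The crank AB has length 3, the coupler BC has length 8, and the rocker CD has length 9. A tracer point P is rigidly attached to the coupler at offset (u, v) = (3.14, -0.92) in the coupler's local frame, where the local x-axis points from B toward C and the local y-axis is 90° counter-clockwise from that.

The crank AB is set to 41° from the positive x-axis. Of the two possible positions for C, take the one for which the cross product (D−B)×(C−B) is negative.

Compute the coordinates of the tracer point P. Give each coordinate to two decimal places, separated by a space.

2.10 -1.30

A=(0,0), D=(11.00,0)
B = A + 3.00·(cos41°, sin41°) = (2.2641, 1.9682)
|BD| = 8.9548
circle(B,8.00) ∩ circle(D,9.00): a=3.5282, h=7.1800
  candidates: C₊=(7.2841,8.1971) cross=64.295; C₋=(4.1280,-5.8117) cross=-64.295
  mode - wants cross < 0 → take C=(4.1280,-5.8117) (cross=-64.295)
ex = (C−B)/|BC| = (0.2330,-0.9725); ey = (0.9725,0.2330)
P = B + 3.14·ex + -0.92·ey = (2.1010,-1.2998)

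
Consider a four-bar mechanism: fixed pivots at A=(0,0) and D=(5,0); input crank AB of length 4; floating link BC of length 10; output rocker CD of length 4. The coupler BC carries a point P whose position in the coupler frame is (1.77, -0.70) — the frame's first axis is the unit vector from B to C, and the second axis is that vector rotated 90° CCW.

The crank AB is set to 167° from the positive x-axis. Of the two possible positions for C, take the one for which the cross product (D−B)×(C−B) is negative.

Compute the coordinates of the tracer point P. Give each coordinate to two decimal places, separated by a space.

-2.70 -0.58

A=(0,0), D=(5.00,0)
B = A + 4.00·(cos167°, sin167°) = (-3.8975, 0.8998)
|BD| = 8.9429
circle(B,10.00) ∩ circle(D,4.00): a=9.1679, h=3.9937
  candidates: C₊=(5.6257,3.9508) cross=35.715; C₋=(4.8221,-3.9960) cross=-35.715
  mode - wants cross < 0 → take C=(4.8221,-3.9960) (cross=-35.715)
ex = (C−B)/|BC| = (0.8720,-0.4896); ey = (0.4896,0.8720)
P = B + 1.77·ex + -0.70·ey = (-2.6968,-0.5771)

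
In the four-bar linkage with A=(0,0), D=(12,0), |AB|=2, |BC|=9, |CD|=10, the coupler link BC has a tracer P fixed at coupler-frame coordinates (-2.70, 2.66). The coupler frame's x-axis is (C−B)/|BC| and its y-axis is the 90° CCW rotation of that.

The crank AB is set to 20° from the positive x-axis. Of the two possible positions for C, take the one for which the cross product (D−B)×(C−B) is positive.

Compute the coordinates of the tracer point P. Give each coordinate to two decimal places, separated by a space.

-1.79 -0.25

A=(0,0), D=(12.00,0)
B = A + 2.00·(cos20°, sin20°) = (1.8794, 0.6840)
|BD| = 10.1437
circle(B,9.00) ∩ circle(D,10.00): a=4.1353, h=7.9937
  candidates: C₊=(6.5443,8.3807) cross=81.086; C₋=(5.4662,-7.5703) cross=-81.086
  mode + wants cross > 0 → take C=(6.5443,8.3807) (cross=81.086)
ex = (C−B)/|BC| = (0.5183,0.8552); ey = (-0.8552,0.5183)
P = B + -2.70·ex + 2.66·ey = (-1.7949,-0.2462)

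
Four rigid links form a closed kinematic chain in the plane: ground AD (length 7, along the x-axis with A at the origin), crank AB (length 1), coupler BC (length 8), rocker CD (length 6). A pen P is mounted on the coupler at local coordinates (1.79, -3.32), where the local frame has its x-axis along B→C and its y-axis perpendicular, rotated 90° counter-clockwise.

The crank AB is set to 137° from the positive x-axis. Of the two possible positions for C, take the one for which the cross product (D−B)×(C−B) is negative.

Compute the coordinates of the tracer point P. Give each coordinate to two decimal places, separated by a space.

-2.11 -2.83

A=(0,0), D=(7.00,0)
B = A + 1.00·(cos137°, sin137°) = (-0.7314, 0.6820)
|BD| = 7.7614
circle(B,8.00) ∩ circle(D,6.00): a=5.6845, h=5.6291
  candidates: C₊=(5.4258,5.7898) cross=43.689; C₋=(4.4365,-5.4248) cross=-43.689
  mode - wants cross < 0 → take C=(4.4365,-5.4248) (cross=-43.689)
ex = (C−B)/|BC| = (0.6460,-0.7634); ey = (0.7634,0.6460)
P = B + 1.79·ex + -3.32·ey = (-2.1094,-2.8291)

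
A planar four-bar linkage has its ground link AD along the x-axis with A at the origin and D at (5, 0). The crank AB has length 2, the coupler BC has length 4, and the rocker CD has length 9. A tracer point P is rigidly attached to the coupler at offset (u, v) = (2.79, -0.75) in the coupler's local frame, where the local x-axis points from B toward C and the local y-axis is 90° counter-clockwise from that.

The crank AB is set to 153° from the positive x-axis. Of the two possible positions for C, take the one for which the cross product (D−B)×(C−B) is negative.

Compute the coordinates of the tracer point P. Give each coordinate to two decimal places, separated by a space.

A=(0,0), D=(5.00,0)
B = A + 2.00·(cos153°, sin153°) = (-1.7820, 0.9080)
|BD| = 6.8425
circle(B,4.00) ∩ circle(D,9.00): a=-1.3284, h=3.7730
  candidates: C₊=(-2.5981,4.8239) cross=25.817; C₋=(-3.5994,-2.6553) cross=-25.817
  mode - wants cross < 0 → take C=(-3.5994,-2.6553) (cross=-25.817)
ex = (C−B)/|BC| = (-0.4543,-0.8908); ey = (0.8908,-0.4543)
P = B + 2.79·ex + -0.75·ey = (-3.7177,-1.2367)

-3.72 -1.24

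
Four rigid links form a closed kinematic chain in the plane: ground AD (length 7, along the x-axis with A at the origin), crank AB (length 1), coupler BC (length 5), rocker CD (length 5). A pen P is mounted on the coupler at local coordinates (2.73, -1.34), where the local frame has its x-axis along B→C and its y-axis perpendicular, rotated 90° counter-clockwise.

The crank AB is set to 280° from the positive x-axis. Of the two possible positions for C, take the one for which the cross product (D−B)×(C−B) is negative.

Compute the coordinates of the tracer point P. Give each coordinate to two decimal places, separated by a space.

1.49 -3.73

A=(0,0), D=(7.00,0)
B = A + 1.00·(cos280°, sin280°) = (0.1736, -0.9848)
|BD| = 6.8970
circle(B,5.00) ∩ circle(D,5.00): a=3.4485, h=3.6205
  candidates: C₊=(3.0699,3.0910) cross=24.970; C₋=(4.1038,-4.0758) cross=-24.970
  mode - wants cross < 0 → take C=(4.1038,-4.0758) (cross=-24.970)
ex = (C−B)/|BC| = (0.7860,-0.6182); ey = (0.6182,0.7860)
P = B + 2.73·ex + -1.34·ey = (1.4911,-3.7257)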